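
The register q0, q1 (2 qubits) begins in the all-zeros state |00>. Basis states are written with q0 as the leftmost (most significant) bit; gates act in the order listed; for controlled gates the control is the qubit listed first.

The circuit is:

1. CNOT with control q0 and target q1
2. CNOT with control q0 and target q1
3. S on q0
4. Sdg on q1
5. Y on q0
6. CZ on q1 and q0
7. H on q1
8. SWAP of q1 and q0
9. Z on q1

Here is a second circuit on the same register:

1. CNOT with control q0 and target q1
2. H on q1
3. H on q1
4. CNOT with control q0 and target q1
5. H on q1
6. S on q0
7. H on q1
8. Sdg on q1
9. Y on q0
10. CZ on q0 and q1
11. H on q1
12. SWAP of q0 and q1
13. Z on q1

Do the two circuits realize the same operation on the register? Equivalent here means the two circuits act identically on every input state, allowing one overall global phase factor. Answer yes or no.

Yes: on every input state the two circuits agree up to one overall phase factor.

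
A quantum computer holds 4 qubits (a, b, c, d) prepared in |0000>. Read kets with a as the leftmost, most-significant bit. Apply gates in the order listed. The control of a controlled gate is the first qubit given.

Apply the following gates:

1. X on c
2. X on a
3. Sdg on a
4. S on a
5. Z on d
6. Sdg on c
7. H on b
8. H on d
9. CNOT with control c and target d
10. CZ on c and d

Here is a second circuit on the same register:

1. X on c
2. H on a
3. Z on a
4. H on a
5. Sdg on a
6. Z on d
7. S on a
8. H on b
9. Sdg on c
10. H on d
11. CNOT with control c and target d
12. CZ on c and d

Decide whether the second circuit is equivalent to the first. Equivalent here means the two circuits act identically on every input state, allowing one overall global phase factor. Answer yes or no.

Yes: on every input state the two circuits agree up to one overall phase factor.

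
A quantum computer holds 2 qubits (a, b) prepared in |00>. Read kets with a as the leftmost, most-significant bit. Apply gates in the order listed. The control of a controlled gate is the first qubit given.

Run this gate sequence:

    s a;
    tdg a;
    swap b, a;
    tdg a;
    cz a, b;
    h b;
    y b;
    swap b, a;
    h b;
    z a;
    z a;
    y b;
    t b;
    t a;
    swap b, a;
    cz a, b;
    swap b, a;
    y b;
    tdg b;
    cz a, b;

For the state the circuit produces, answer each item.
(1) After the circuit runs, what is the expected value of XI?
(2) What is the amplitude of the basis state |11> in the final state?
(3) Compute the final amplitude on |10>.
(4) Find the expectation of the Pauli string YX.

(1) In the final state, XI has expectation sqrt(2)/2.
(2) |11> carries amplitude -I/2 in the final state.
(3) |10> carries amplitude 1/2 in the final state.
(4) In the final state, YX has expectation 0.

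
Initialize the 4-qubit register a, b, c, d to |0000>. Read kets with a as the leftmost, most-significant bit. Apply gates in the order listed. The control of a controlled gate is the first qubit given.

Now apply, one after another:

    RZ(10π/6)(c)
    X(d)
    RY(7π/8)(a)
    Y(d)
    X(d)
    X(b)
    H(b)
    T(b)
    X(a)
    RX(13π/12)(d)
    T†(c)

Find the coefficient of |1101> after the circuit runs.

|1101> carries amplitude sqrt(6)*I*sqrt(1/2 - sqrt(2)/4)*exp(-7*I*pi/12)*cos(7*pi/16)/4 - sqrt(2)*I*sqrt(sqrt(2)/4 + 1/2)*exp(-7*I*pi/12)*cos(7*pi/16)/4 in the final state.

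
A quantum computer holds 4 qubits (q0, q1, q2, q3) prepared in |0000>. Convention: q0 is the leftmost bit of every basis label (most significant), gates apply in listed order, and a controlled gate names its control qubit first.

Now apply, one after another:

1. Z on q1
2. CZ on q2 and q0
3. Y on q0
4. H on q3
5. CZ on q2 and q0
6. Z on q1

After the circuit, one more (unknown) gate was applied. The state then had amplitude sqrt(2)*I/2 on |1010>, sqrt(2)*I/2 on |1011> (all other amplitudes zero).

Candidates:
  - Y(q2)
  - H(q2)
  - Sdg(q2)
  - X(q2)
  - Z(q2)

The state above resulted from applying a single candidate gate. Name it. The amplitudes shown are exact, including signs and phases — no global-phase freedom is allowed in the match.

The applied gate was X(q2).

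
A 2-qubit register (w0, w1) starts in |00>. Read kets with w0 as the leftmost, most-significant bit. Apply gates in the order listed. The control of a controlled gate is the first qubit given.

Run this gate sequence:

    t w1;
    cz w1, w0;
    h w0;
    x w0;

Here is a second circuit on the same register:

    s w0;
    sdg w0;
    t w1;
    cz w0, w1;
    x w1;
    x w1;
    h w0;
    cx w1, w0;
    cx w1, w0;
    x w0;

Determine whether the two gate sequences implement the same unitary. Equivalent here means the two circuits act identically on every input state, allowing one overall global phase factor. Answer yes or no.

Yes, they are equivalent — the unitaries differ by at most a global phase.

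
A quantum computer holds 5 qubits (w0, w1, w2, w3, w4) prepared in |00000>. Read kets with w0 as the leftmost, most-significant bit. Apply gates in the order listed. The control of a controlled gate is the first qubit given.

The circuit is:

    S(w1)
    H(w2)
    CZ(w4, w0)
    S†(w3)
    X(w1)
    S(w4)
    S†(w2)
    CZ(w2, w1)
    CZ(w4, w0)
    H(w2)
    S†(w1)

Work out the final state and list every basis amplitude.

After the circuit, the state carries amplitude 1/2 - I/2 on |01000>, -1/2 - I/2 on |01100>, and 0 on every other basis state.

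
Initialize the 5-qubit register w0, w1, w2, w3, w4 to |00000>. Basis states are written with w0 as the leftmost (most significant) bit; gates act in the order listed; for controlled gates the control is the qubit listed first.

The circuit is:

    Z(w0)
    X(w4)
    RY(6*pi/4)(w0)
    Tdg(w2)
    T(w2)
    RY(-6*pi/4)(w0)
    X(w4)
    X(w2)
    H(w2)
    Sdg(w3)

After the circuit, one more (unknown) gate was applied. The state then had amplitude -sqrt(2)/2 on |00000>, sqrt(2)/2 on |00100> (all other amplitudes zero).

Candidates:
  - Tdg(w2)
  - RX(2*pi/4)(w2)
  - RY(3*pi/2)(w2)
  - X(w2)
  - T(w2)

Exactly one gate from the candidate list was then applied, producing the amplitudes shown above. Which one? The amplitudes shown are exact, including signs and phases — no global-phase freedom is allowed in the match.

The applied gate was X(w2). Key observation: the block from step 2 through step 7 cancels to the identity and can be dropped.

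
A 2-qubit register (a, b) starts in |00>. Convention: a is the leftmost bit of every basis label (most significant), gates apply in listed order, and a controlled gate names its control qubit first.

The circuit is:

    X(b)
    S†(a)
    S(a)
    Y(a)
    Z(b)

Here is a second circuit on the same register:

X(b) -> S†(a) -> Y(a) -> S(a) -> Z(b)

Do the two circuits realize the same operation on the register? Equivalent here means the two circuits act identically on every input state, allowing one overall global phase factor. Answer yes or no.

No — the two circuits implement different unitaries, even allowing a global phase.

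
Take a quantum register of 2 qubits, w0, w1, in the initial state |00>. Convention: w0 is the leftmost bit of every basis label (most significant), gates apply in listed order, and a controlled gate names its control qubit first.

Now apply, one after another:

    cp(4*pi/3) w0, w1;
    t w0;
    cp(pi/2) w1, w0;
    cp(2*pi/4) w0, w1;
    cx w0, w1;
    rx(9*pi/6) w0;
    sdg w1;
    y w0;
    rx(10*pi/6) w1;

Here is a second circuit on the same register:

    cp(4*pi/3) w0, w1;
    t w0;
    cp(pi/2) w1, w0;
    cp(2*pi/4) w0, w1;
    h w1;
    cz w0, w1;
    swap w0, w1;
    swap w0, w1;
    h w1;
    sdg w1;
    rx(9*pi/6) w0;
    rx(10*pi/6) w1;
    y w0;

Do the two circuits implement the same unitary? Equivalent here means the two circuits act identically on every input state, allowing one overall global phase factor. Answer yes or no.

Yes: on every input state the two circuits agree up to one overall phase factor.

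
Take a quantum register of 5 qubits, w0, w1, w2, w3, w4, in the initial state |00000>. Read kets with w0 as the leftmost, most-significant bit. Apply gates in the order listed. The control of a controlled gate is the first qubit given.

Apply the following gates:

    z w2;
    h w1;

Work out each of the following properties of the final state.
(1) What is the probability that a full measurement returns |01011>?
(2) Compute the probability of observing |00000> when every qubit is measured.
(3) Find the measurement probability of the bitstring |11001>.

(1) Outcome |01011> occurs with probability 0.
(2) The probability of measuring |00000> is 1/2.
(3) A full measurement returns |11001> with probability 0.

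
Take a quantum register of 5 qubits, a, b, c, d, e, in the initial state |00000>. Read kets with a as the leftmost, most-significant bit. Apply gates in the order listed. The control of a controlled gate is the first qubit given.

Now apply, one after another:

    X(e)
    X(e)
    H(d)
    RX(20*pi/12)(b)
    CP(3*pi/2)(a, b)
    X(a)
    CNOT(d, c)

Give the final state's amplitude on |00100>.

The amplitude on |00100> is 0. Key observation: steps 1-2 multiply out to the identity, so the circuit reduces to the remaining gates.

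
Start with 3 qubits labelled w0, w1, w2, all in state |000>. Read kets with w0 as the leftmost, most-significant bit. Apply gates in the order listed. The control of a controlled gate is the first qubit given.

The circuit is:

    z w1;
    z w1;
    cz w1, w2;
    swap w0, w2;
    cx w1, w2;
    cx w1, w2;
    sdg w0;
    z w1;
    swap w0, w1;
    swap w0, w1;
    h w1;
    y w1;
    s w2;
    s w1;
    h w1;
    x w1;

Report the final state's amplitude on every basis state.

The resulting statevector has amplitude 1/2 - I/2 on |000>, -1/2 - I/2 on |010>, and 0 on every other basis state. Key observation: steps 9-10 multiply out to the identity, so the circuit reduces to the remaining gates.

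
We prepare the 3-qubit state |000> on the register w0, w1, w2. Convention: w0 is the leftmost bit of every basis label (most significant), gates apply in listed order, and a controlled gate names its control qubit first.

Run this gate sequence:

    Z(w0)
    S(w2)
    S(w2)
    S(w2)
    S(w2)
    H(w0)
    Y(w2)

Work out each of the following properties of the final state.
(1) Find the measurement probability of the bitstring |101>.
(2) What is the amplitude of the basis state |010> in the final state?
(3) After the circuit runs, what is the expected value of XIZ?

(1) The probability of measuring |101> is 1/2. Key observation: gates 2-5 undo each other exactly, leaving only the rest of the circuit to track.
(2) The final state's coefficient on |010> equals 0.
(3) The expectation value of XIZ is -1.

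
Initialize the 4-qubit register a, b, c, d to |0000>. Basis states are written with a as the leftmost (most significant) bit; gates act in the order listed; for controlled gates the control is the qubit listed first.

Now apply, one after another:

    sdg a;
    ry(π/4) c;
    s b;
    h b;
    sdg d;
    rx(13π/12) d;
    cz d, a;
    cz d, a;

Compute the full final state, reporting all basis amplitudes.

The resulting statevector has amplitude -sqrt(2)/8 - 1/8 + sqrt(3)/8 on |0000>, I*(-sqrt(6) - sqrt(3) - 1)/8 on |0001>, -sqrt(3)/8 - 1/8 + sqrt(6)/8 on |0010>, I*(-sqrt(3) - sqrt(2) + 1)/8 on |0011>, -sqrt(2)/8 - 1/8 + sqrt(3)/8 on |0100>, I*(-sqrt(6) - sqrt(3) - 1)/8 on |0101>, -sqrt(3)/8 - 1/8 + sqrt(6)/8 on |0110>, I*(-sqrt(3) - sqrt(2) + 1)/8 on |0111>, 0 on |1000>, 0 on |1001>, 0 on |1010>, 0 on |1011>, 0 on |1100>, 0 on |1101>, 0 on |1110>, 0 on |1111>.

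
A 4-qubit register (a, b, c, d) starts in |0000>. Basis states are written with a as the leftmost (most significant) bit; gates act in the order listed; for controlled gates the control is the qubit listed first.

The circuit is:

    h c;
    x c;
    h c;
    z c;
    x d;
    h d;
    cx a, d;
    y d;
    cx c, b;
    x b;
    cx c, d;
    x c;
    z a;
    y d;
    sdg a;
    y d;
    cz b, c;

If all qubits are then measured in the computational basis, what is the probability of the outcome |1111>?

The probability of measuring |1111> is 0. Key observation: gates 1-4 undo each other exactly, leaving only the rest of the circuit to track.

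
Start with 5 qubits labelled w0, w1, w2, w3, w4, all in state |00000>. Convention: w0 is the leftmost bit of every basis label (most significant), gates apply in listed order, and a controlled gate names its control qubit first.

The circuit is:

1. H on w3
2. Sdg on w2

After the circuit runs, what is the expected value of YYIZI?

In the final state, YYIZI has expectation 0.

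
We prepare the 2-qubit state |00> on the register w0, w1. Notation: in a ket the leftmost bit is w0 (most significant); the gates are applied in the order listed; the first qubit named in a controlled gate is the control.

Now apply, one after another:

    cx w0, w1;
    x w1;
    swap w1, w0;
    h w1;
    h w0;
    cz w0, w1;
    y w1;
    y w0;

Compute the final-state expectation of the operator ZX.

The observable ZX averages to 1.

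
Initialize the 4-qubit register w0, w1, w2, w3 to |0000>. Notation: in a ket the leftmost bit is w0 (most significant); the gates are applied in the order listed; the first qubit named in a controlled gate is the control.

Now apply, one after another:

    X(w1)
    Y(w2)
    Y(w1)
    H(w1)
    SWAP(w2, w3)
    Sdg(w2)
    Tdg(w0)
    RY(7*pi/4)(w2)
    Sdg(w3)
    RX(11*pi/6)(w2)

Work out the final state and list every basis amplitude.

The final amplitudes are -sqrt(6 - 3*sqrt(2))/8 + sqrt(2 - sqrt(2))/8 - I*sqrt(3*sqrt(2) + 6)/8 - I*sqrt(sqrt(2) + 2)/8 on |0001>, -sqrt(sqrt(2) + 2)/8 + sqrt(3*sqrt(2) + 6)/8 + I*sqrt(2 - sqrt(2))/8 + I*sqrt(6 - 3*sqrt(2))/8 on |0011>, -sqrt(6 - 3*sqrt(2))/8 + sqrt(2 - sqrt(2))/8 - I*sqrt(3*sqrt(2) + 6)/8 - I*sqrt(sqrt(2) + 2)/8 on |0101>, -sqrt(sqrt(2) + 2)/8 + sqrt(3*sqrt(2) + 6)/8 + I*sqrt(2 - sqrt(2))/8 + I*sqrt(6 - 3*sqrt(2))/8 on |0111>, and 0 on every other basis state.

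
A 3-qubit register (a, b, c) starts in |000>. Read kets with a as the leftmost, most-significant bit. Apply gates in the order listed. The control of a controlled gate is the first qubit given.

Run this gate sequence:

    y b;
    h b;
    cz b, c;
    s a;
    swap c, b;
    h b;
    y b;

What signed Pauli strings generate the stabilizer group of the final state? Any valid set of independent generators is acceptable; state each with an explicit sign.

The final state is stabilized by the group generated by -IXI, -IIX, +ZII; other independent generating sets are equally valid.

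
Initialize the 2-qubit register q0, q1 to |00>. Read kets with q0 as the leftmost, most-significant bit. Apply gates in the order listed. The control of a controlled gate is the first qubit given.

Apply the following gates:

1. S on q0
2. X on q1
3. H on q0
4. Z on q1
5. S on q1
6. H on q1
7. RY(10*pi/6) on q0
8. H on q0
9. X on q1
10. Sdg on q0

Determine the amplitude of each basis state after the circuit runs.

The resulting statevector has amplitude -sqrt(6)*I/4 on |00>, sqrt(6)*I/4 on |01>, -sqrt(2)/4 on |10>, sqrt(2)/4 on |11>.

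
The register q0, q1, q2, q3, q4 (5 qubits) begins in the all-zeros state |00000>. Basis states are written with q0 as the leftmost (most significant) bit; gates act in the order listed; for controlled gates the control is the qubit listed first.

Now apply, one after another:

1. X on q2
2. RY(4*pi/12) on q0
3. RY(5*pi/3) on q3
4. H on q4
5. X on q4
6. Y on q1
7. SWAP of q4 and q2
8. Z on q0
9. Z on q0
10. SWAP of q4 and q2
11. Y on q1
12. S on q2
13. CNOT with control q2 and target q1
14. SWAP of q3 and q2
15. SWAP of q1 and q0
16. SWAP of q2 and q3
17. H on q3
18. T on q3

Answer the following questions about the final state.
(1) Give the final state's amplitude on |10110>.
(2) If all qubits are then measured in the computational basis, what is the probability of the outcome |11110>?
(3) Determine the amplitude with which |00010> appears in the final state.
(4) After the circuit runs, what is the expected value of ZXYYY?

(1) The amplitude on |10110> is (-3 - sqrt(3))*exp(3*I*pi/4)/8. Key observation: steps 6-11 multiply out to the identity, so the circuit reduces to the remaining gates.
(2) The probability of measuring |11110> is sqrt(3)/32 + 1/16.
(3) |00010> carries amplitude 0 in the final state.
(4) In the final state, ZXYYY has expectation 0.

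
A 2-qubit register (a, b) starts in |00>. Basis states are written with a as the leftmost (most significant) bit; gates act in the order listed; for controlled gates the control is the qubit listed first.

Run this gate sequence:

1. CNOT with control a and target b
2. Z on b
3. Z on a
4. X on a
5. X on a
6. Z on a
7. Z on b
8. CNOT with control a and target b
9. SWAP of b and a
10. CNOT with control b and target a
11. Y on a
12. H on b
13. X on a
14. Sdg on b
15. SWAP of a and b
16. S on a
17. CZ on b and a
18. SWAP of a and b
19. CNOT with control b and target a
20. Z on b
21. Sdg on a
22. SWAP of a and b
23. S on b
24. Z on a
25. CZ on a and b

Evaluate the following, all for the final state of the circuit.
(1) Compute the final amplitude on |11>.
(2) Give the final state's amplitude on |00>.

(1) The amplitude on |11> is -sqrt(2)*I/2. Key observation: steps 1-8 multiply out to the identity, so the circuit reduces to the remaining gates.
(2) |00> carries amplitude sqrt(2)*I/2 in the final state.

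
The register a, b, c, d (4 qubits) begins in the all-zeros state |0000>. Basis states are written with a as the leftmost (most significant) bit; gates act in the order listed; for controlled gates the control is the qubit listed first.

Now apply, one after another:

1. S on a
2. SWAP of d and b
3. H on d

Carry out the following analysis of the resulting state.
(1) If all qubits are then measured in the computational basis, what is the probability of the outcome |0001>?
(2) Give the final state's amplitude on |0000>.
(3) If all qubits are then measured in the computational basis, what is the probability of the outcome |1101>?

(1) Outcome |0001> occurs with probability 1/2.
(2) |0000> carries amplitude sqrt(2)/2 in the final state.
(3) A full measurement returns |1101> with probability 0.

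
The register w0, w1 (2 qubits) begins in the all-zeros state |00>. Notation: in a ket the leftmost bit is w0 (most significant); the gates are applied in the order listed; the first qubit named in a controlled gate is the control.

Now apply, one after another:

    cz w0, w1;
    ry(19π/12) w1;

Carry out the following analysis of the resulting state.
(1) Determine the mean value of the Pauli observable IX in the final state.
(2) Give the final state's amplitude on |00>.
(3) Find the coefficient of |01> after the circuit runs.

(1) In the final state, IX has expectation -sqrt(6)/4 - sqrt(2)/4.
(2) |00> carries amplitude -sqrt(sqrt(2) + 2)/4 - sqrt(6 - 3*sqrt(2))/4 in the final state.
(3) |01> carries amplitude -sqrt(2 - sqrt(2))/4 + sqrt(3*sqrt(2) + 6)/4 in the final state.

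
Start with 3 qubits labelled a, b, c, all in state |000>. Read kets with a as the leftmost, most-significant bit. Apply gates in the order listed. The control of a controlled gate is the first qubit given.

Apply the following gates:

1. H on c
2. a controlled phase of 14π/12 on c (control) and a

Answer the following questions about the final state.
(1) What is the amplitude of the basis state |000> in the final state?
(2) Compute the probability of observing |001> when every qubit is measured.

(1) The amplitude on |000> is sqrt(2)/2.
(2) The probability of measuring |001> is 1/2.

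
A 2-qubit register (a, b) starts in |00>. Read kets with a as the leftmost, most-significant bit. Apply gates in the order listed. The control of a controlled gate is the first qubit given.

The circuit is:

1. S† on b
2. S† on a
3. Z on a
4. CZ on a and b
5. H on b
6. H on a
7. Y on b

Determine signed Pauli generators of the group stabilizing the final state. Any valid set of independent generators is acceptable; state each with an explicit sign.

One valid set of independent stabilizer generators is +XI, -IX (any independent generating set of the same group is equally correct).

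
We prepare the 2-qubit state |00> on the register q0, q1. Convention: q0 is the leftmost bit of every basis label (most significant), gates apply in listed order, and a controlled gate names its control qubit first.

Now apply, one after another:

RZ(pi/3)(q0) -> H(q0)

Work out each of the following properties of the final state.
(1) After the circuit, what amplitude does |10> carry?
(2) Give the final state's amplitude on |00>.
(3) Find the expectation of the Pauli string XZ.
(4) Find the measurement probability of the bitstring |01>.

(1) The final state's coefficient on |10> equals -sqrt(2)*exp(5*I*pi/6)/2.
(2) |00> carries amplitude -sqrt(2)*exp(5*I*pi/6)/2 in the final state.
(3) In the final state, XZ has expectation 1.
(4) A full measurement returns |01> with probability 0.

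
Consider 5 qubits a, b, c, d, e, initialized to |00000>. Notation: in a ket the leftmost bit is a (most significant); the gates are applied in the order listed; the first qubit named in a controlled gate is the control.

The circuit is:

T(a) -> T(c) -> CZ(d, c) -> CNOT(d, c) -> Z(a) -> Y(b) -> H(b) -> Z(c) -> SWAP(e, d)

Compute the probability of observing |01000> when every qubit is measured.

Outcome |01000> occurs with probability 1/2.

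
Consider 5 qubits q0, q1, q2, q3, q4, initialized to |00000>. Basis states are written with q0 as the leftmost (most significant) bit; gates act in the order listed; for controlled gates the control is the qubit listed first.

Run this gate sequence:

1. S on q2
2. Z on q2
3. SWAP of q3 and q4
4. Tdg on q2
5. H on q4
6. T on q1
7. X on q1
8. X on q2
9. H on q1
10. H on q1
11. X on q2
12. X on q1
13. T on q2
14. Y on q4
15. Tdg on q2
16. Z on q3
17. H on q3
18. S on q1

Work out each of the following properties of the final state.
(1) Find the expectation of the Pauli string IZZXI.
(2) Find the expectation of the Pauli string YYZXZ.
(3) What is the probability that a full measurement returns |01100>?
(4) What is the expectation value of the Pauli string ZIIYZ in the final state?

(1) The observable IZZXI averages to 1.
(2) The observable YYZXZ averages to 0.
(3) Outcome |01100> occurs with probability 0.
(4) The observable ZIIYZ averages to 0.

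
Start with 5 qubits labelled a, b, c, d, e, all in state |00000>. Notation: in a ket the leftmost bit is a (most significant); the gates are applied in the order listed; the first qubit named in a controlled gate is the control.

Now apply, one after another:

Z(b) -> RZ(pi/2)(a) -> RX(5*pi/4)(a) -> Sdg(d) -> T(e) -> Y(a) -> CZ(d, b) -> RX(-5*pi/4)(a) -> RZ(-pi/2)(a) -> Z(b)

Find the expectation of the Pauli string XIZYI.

The observable XIZYI averages to 0.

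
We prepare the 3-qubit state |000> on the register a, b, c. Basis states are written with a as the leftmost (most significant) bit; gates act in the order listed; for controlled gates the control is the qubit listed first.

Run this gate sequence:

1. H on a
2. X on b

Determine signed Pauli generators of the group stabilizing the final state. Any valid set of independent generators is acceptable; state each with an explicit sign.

The final state is stabilized by the group generated by +XII, -IZI, +IIZ; other independent generating sets are equally valid.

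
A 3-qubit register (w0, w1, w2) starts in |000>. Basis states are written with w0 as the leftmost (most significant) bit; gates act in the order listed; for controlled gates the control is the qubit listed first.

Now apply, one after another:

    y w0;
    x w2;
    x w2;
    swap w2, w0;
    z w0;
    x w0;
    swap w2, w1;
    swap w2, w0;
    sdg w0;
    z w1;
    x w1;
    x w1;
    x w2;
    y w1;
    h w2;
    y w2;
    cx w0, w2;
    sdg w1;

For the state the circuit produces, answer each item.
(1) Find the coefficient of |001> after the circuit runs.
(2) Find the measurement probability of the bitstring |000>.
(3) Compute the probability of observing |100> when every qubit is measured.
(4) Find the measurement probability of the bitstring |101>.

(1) The amplitude on |001> is -sqrt(2)*I/2.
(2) Outcome |000> occurs with probability 1/2.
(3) A full measurement returns |100> with probability 0.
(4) A full measurement returns |101> with probability 0.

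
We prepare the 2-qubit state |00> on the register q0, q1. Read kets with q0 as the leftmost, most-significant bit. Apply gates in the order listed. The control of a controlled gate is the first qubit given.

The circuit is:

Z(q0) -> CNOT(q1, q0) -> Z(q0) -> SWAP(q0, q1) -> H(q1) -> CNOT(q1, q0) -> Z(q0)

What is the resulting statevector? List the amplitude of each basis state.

The resulting statevector has amplitude sqrt(2)/2 on |00>, 0 on |01>, 0 on |10>, -sqrt(2)/2 on |11>.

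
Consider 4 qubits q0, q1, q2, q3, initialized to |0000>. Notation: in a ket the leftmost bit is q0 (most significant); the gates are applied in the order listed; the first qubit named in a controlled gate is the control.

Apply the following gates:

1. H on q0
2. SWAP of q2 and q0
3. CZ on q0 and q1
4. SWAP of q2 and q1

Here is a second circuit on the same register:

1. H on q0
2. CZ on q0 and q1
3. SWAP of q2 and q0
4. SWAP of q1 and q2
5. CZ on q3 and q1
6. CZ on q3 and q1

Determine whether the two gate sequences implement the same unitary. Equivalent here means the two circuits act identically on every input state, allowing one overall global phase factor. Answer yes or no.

No — the two circuits implement different unitaries, even allowing a global phase.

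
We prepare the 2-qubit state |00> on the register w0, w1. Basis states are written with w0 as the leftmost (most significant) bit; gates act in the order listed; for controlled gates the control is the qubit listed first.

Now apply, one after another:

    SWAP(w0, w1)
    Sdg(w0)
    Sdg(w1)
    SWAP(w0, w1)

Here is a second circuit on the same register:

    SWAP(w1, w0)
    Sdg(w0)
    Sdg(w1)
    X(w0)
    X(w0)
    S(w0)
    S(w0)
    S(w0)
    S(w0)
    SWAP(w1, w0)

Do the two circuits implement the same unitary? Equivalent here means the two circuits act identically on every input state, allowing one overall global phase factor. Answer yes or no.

Yes — the two circuits implement the same unitary up to a global phase.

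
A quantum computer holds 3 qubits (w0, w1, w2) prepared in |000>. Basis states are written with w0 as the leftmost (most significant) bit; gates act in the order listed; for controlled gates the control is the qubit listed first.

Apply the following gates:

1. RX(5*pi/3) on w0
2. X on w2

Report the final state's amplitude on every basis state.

The resulting statevector has amplitude -sqrt(3)/2 on |001>, -I/2 on |101>, and 0 on every other basis state.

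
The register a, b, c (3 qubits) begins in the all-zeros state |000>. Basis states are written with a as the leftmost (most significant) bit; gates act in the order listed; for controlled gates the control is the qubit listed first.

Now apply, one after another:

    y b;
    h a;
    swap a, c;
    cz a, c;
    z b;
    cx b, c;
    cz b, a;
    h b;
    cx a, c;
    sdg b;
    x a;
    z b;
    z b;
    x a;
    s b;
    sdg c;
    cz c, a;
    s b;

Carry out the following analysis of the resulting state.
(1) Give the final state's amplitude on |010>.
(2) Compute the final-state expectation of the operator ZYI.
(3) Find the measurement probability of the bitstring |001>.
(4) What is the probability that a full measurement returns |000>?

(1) The final state's coefficient on |010> equals -1/2.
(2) The observable ZYI averages to -1.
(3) The probability of measuring |001> is 1/4.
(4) Outcome |000> occurs with probability 1/4.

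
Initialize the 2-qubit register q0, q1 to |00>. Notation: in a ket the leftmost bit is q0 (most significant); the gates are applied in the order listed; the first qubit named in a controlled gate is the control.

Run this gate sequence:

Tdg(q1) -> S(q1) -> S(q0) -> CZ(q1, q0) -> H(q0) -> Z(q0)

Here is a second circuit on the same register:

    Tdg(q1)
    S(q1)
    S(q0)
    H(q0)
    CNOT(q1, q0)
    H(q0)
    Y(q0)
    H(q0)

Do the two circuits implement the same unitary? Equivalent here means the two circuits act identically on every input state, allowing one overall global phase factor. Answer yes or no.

No: there is an input state on which the two circuits produce genuinely different outputs (not merely differing by a phase).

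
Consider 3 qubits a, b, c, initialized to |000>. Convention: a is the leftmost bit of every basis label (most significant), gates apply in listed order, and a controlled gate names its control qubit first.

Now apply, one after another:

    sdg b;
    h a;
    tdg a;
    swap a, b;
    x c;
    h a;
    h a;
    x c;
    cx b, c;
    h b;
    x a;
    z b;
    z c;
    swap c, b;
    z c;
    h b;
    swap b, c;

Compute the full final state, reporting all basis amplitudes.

The final amplitudes are 0 on |000>, 0 on |001>, 0 on |010>, 0 on |011>, sqrt(2)*(1 + exp(3*I*pi/4))/4 on |100>, sqrt(2)*(1 - exp(3*I*pi/4))/4 on |101>, sqrt(2)*(1 - exp(3*I*pi/4))/4 on |110>, sqrt(2)*(1 + exp(3*I*pi/4))/4 on |111>. Key observation: gates 5-8 undo each other exactly, leaving only the rest of the circuit to track.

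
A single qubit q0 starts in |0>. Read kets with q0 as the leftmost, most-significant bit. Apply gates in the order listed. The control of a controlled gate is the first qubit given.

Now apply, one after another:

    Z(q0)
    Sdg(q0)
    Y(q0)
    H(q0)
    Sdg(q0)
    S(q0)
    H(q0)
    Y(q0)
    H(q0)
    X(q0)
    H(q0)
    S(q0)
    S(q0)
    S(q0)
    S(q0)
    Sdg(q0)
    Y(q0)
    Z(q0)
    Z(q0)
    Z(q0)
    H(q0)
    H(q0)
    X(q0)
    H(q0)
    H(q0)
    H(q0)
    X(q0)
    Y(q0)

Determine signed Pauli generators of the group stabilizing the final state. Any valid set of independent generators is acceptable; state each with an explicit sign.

The final state is stabilized by the group generated by -X; other independent generating sets are equally valid. Key observation: steps 3-8 multiply out to the identity, so the circuit reduces to the remaining gates.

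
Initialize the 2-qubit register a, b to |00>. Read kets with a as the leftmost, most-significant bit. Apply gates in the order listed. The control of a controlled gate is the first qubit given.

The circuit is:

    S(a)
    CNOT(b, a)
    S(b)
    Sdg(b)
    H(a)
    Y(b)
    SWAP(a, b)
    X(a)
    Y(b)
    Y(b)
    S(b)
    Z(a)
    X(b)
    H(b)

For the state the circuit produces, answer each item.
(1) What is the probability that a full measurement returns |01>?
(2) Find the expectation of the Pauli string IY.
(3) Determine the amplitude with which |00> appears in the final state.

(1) Outcome |01> occurs with probability 1/2.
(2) In the final state, IY has expectation 1.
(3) The final state's coefficient on |00> equals -1/2 + I/2.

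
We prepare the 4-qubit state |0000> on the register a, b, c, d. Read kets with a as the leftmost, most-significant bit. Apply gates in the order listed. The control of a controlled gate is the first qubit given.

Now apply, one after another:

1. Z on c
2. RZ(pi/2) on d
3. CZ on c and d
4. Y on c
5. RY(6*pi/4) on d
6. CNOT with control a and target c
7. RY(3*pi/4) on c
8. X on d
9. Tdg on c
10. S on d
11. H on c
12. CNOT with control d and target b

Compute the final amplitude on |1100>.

The amplitude on |1100> is 0.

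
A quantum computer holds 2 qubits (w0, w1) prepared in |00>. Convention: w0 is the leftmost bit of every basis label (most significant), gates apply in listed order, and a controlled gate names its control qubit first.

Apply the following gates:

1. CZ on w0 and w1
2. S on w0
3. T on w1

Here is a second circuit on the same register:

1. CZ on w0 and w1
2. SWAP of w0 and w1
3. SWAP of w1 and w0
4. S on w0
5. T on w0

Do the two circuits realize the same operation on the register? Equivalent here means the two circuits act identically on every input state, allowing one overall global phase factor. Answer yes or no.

No — the two circuits implement different unitaries, even allowing a global phase.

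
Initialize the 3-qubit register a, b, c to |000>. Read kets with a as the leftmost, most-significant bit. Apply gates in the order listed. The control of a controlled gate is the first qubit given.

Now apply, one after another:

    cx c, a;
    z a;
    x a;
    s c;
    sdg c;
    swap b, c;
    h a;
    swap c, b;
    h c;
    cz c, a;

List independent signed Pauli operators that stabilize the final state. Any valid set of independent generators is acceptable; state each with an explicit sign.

One valid set of independent stabilizer generators is -XIZ, +ZIX, +IZI (any independent generating set of the same group is equally correct). Key observation: the block from step 4 through step 5 cancels to the identity and can be dropped.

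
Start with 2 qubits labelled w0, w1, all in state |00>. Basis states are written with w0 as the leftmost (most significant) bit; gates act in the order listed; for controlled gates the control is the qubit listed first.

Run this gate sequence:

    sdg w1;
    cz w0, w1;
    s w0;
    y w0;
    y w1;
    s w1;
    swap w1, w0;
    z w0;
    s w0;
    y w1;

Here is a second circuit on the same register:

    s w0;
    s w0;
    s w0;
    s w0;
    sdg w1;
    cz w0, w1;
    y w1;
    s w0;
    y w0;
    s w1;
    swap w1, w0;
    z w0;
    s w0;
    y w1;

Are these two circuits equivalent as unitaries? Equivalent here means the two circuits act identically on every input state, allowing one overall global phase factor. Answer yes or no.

Yes, they are equivalent — the unitaries differ by at most a global phase.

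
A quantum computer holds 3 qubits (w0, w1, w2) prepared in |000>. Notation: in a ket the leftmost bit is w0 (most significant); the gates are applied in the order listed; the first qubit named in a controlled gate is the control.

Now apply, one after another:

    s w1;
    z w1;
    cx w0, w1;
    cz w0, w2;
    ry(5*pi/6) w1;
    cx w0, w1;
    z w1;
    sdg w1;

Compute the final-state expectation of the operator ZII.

The observable ZII averages to 1.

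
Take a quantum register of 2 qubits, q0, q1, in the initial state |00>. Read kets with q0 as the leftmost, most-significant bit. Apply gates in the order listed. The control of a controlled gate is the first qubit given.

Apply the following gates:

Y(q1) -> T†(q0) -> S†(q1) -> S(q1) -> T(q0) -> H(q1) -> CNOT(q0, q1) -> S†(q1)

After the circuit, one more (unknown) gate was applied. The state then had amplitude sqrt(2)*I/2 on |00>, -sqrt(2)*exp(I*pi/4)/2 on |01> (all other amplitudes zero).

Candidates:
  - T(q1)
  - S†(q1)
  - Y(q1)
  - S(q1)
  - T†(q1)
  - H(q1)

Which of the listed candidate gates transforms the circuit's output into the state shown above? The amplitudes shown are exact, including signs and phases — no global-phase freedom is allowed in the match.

The unique candidate consistent with the amplitudes is T(q1). Key observation: gates 2-5 undo each other exactly, leaving only the rest of the circuit to track.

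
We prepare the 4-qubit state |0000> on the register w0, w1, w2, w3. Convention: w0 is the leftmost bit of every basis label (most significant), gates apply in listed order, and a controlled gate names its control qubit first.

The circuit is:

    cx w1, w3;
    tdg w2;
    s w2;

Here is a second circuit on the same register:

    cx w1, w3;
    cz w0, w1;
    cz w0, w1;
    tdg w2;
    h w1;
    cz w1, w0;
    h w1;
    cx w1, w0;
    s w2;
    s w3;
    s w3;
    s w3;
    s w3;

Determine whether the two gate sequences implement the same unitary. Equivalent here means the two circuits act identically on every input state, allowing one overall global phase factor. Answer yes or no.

No: there is an input state on which the two circuits produce genuinely different outputs (not merely differing by a phase).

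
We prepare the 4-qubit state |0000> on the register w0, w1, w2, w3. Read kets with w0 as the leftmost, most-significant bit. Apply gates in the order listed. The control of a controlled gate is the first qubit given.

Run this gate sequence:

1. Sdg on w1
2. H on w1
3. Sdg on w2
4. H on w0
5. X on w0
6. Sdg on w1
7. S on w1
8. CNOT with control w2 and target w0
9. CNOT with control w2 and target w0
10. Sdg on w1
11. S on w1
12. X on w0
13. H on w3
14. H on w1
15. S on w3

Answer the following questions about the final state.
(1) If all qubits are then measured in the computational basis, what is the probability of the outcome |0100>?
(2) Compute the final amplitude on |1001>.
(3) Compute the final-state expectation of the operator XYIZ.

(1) A full measurement returns |0100> with probability 0. Key observation: the block from step 5 through step 12 cancels to the identity and can be dropped.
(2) |1001> carries amplitude I/2 in the final state.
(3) The observable XYIZ averages to 0.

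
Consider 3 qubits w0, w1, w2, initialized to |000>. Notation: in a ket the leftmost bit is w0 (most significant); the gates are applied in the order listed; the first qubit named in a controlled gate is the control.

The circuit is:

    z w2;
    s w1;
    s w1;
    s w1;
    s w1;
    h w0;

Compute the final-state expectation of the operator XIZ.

In the final state, XIZ has expectation 1. Key observation: the block from step 2 through step 5 cancels to the identity and can be dropped.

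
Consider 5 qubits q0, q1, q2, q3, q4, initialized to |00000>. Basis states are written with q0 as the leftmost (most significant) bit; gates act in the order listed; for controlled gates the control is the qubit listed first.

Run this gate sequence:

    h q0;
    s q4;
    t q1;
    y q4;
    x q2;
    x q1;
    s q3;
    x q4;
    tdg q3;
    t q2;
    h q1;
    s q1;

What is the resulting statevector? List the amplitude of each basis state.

After the circuit, the state carries amplitude exp(3*I*pi/4)/2 on |00100>, exp(I*pi/4)/2 on |01100>, exp(3*I*pi/4)/2 on |10100>, exp(I*pi/4)/2 on |11100>, and 0 on every other basis state.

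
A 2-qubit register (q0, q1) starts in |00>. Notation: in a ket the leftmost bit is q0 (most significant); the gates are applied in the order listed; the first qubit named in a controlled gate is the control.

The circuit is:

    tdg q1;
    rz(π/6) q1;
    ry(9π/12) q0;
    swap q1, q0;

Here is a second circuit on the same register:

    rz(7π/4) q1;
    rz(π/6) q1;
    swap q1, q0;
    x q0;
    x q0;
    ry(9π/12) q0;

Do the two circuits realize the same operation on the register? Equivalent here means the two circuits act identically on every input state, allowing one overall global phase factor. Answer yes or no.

No, they are not equivalent — no single phase factor reconciles the two unitaries.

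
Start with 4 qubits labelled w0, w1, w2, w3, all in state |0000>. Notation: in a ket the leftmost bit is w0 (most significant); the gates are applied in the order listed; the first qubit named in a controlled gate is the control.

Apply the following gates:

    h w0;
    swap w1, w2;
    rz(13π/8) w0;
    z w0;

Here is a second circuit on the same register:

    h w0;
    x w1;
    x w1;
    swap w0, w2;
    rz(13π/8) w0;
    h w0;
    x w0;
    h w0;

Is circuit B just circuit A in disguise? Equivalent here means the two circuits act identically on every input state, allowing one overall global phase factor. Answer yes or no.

No, they are not equivalent — no single phase factor reconciles the two unitaries.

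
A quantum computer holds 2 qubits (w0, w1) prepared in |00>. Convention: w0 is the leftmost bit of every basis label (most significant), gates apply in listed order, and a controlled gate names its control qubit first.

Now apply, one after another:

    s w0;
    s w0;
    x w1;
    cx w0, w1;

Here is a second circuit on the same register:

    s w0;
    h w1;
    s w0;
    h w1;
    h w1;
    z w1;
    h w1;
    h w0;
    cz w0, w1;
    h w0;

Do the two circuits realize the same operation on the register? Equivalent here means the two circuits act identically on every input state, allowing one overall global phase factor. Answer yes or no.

No — the two circuits implement different unitaries, even allowing a global phase.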